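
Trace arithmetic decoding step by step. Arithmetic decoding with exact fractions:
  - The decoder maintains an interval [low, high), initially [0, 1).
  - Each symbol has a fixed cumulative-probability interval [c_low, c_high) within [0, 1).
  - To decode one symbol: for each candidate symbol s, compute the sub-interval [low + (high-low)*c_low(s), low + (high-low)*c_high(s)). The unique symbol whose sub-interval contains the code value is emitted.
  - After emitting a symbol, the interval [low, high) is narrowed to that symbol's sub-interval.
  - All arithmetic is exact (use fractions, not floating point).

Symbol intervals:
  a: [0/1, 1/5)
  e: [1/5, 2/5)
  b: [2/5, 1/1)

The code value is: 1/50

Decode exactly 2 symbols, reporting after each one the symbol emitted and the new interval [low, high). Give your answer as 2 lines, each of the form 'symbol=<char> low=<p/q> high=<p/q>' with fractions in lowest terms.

Answer: symbol=a low=0/1 high=1/5
symbol=a low=0/1 high=1/25

Derivation:
Step 1: interval [0/1, 1/1), width = 1/1 - 0/1 = 1/1
  'a': [0/1 + 1/1*0/1, 0/1 + 1/1*1/5) = [0/1, 1/5) <- contains code 1/50
  'e': [0/1 + 1/1*1/5, 0/1 + 1/1*2/5) = [1/5, 2/5)
  'b': [0/1 + 1/1*2/5, 0/1 + 1/1*1/1) = [2/5, 1/1)
  emit 'a', narrow to [0/1, 1/5)
Step 2: interval [0/1, 1/5), width = 1/5 - 0/1 = 1/5
  'a': [0/1 + 1/5*0/1, 0/1 + 1/5*1/5) = [0/1, 1/25) <- contains code 1/50
  'e': [0/1 + 1/5*1/5, 0/1 + 1/5*2/5) = [1/25, 2/25)
  'b': [0/1 + 1/5*2/5, 0/1 + 1/5*1/1) = [2/25, 1/5)
  emit 'a', narrow to [0/1, 1/25)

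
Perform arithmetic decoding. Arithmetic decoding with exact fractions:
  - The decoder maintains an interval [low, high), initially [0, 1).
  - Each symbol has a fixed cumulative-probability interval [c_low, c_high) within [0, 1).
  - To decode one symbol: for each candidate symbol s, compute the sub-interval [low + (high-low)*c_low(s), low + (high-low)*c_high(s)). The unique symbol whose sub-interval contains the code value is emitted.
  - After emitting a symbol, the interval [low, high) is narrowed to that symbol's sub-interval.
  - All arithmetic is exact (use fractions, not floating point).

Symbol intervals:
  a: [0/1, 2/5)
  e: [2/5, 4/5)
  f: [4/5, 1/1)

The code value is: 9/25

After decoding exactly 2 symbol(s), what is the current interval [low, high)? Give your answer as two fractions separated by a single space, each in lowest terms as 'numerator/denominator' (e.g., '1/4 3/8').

Step 1: interval [0/1, 1/1), width = 1/1 - 0/1 = 1/1
  'a': [0/1 + 1/1*0/1, 0/1 + 1/1*2/5) = [0/1, 2/5) <- contains code 9/25
  'e': [0/1 + 1/1*2/5, 0/1 + 1/1*4/5) = [2/5, 4/5)
  'f': [0/1 + 1/1*4/5, 0/1 + 1/1*1/1) = [4/5, 1/1)
  emit 'a', narrow to [0/1, 2/5)
Step 2: interval [0/1, 2/5), width = 2/5 - 0/1 = 2/5
  'a': [0/1 + 2/5*0/1, 0/1 + 2/5*2/5) = [0/1, 4/25)
  'e': [0/1 + 2/5*2/5, 0/1 + 2/5*4/5) = [4/25, 8/25)
  'f': [0/1 + 2/5*4/5, 0/1 + 2/5*1/1) = [8/25, 2/5) <- contains code 9/25
  emit 'f', narrow to [8/25, 2/5)

Answer: 8/25 2/5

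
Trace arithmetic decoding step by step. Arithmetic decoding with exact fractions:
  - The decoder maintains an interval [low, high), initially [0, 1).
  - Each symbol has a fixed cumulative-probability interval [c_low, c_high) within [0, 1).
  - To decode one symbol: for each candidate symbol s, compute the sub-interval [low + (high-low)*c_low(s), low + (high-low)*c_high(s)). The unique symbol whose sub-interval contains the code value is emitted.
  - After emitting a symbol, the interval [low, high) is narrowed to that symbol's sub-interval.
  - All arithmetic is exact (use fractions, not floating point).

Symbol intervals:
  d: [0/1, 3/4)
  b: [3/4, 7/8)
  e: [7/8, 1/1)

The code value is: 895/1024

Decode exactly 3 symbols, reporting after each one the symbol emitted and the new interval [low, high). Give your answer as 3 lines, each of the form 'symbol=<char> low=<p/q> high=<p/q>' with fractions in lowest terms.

Step 1: interval [0/1, 1/1), width = 1/1 - 0/1 = 1/1
  'd': [0/1 + 1/1*0/1, 0/1 + 1/1*3/4) = [0/1, 3/4)
  'b': [0/1 + 1/1*3/4, 0/1 + 1/1*7/8) = [3/4, 7/8) <- contains code 895/1024
  'e': [0/1 + 1/1*7/8, 0/1 + 1/1*1/1) = [7/8, 1/1)
  emit 'b', narrow to [3/4, 7/8)
Step 2: interval [3/4, 7/8), width = 7/8 - 3/4 = 1/8
  'd': [3/4 + 1/8*0/1, 3/4 + 1/8*3/4) = [3/4, 27/32)
  'b': [3/4 + 1/8*3/4, 3/4 + 1/8*7/8) = [27/32, 55/64)
  'e': [3/4 + 1/8*7/8, 3/4 + 1/8*1/1) = [55/64, 7/8) <- contains code 895/1024
  emit 'e', narrow to [55/64, 7/8)
Step 3: interval [55/64, 7/8), width = 7/8 - 55/64 = 1/64
  'd': [55/64 + 1/64*0/1, 55/64 + 1/64*3/4) = [55/64, 223/256)
  'b': [55/64 + 1/64*3/4, 55/64 + 1/64*7/8) = [223/256, 447/512)
  'e': [55/64 + 1/64*7/8, 55/64 + 1/64*1/1) = [447/512, 7/8) <- contains code 895/1024
  emit 'e', narrow to [447/512, 7/8)

Answer: symbol=b low=3/4 high=7/8
symbol=e low=55/64 high=7/8
symbol=e low=447/512 high=7/8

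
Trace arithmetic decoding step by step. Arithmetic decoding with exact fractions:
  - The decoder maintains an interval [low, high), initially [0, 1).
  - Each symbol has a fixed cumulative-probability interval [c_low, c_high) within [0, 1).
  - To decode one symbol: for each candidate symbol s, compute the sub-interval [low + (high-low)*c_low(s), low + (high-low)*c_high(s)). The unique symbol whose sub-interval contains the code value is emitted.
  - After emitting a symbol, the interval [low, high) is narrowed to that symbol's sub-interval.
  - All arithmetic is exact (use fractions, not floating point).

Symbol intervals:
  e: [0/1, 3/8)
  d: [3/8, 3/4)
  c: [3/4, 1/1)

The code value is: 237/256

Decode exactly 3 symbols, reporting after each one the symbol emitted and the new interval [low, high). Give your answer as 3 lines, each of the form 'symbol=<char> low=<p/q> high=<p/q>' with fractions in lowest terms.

Step 1: interval [0/1, 1/1), width = 1/1 - 0/1 = 1/1
  'e': [0/1 + 1/1*0/1, 0/1 + 1/1*3/8) = [0/1, 3/8)
  'd': [0/1 + 1/1*3/8, 0/1 + 1/1*3/4) = [3/8, 3/4)
  'c': [0/1 + 1/1*3/4, 0/1 + 1/1*1/1) = [3/4, 1/1) <- contains code 237/256
  emit 'c', narrow to [3/4, 1/1)
Step 2: interval [3/4, 1/1), width = 1/1 - 3/4 = 1/4
  'e': [3/4 + 1/4*0/1, 3/4 + 1/4*3/8) = [3/4, 27/32)
  'd': [3/4 + 1/4*3/8, 3/4 + 1/4*3/4) = [27/32, 15/16) <- contains code 237/256
  'c': [3/4 + 1/4*3/4, 3/4 + 1/4*1/1) = [15/16, 1/1)
  emit 'd', narrow to [27/32, 15/16)
Step 3: interval [27/32, 15/16), width = 15/16 - 27/32 = 3/32
  'e': [27/32 + 3/32*0/1, 27/32 + 3/32*3/8) = [27/32, 225/256)
  'd': [27/32 + 3/32*3/8, 27/32 + 3/32*3/4) = [225/256, 117/128)
  'c': [27/32 + 3/32*3/4, 27/32 + 3/32*1/1) = [117/128, 15/16) <- contains code 237/256
  emit 'c', narrow to [117/128, 15/16)

Answer: symbol=c low=3/4 high=1/1
symbol=d low=27/32 high=15/16
symbol=c low=117/128 high=15/16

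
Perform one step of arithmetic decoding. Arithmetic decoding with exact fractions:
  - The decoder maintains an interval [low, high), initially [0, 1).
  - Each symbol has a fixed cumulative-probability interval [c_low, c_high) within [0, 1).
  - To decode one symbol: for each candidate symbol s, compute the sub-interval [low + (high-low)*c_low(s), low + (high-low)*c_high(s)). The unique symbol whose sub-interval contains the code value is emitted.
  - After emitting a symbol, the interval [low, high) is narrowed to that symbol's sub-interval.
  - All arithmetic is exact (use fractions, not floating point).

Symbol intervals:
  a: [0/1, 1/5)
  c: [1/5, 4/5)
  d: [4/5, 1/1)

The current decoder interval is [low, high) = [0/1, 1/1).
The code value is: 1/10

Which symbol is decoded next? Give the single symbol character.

Answer: a

Derivation:
Interval width = high − low = 1/1 − 0/1 = 1/1
Scaled code = (code − low) / width = (1/10 − 0/1) / 1/1 = 1/10
  a: [0/1, 1/5) ← scaled code falls here ✓
  c: [1/5, 4/5) 
  d: [4/5, 1/1) 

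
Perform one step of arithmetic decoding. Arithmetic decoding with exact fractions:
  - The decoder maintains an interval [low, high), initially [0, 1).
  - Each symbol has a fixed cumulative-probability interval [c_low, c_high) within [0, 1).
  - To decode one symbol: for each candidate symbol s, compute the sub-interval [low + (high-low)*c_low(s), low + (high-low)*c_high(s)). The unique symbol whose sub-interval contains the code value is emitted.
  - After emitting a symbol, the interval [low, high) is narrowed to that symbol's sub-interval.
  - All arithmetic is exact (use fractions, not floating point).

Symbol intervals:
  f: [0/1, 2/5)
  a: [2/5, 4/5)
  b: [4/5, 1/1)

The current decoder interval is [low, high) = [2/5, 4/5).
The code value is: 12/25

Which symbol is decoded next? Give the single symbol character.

Interval width = high − low = 4/5 − 2/5 = 2/5
Scaled code = (code − low) / width = (12/25 − 2/5) / 2/5 = 1/5
  f: [0/1, 2/5) ← scaled code falls here ✓
  a: [2/5, 4/5) 
  b: [4/5, 1/1) 

Answer: f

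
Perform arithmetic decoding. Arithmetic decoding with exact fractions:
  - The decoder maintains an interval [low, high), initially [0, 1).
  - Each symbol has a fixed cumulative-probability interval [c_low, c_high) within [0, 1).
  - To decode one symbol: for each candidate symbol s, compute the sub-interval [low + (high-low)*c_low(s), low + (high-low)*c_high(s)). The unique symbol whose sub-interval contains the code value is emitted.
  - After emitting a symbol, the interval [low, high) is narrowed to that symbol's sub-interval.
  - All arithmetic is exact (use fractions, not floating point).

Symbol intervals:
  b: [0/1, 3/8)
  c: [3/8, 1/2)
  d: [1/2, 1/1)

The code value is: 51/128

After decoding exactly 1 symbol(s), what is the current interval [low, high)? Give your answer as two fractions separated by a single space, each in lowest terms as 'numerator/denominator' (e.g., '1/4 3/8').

Answer: 3/8 1/2

Derivation:
Step 1: interval [0/1, 1/1), width = 1/1 - 0/1 = 1/1
  'b': [0/1 + 1/1*0/1, 0/1 + 1/1*3/8) = [0/1, 3/8)
  'c': [0/1 + 1/1*3/8, 0/1 + 1/1*1/2) = [3/8, 1/2) <- contains code 51/128
  'd': [0/1 + 1/1*1/2, 0/1 + 1/1*1/1) = [1/2, 1/1)
  emit 'c', narrow to [3/8, 1/2)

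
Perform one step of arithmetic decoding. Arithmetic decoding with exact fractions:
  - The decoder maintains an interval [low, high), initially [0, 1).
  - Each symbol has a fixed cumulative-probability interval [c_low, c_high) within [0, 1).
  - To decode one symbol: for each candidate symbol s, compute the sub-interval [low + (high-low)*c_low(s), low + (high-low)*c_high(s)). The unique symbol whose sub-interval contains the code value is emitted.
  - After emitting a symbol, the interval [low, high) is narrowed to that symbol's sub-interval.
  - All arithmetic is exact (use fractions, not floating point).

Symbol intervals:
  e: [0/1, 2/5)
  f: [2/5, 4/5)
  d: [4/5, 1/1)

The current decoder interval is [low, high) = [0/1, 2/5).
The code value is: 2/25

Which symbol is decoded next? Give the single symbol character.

Answer: e

Derivation:
Interval width = high − low = 2/5 − 0/1 = 2/5
Scaled code = (code − low) / width = (2/25 − 0/1) / 2/5 = 1/5
  e: [0/1, 2/5) ← scaled code falls here ✓
  f: [2/5, 4/5) 
  d: [4/5, 1/1) 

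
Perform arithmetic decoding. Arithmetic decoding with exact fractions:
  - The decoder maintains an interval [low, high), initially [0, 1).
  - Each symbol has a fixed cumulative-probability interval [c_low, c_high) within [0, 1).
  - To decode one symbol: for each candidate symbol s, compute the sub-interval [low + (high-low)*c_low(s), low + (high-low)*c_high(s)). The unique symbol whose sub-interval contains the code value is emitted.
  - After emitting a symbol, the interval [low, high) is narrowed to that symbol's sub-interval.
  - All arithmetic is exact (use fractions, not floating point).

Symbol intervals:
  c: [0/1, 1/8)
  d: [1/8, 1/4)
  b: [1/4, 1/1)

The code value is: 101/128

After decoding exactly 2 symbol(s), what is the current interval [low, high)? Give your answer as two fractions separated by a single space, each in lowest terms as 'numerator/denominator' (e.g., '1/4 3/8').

Answer: 7/16 1/1

Derivation:
Step 1: interval [0/1, 1/1), width = 1/1 - 0/1 = 1/1
  'c': [0/1 + 1/1*0/1, 0/1 + 1/1*1/8) = [0/1, 1/8)
  'd': [0/1 + 1/1*1/8, 0/1 + 1/1*1/4) = [1/8, 1/4)
  'b': [0/1 + 1/1*1/4, 0/1 + 1/1*1/1) = [1/4, 1/1) <- contains code 101/128
  emit 'b', narrow to [1/4, 1/1)
Step 2: interval [1/4, 1/1), width = 1/1 - 1/4 = 3/4
  'c': [1/4 + 3/4*0/1, 1/4 + 3/4*1/8) = [1/4, 11/32)
  'd': [1/4 + 3/4*1/8, 1/4 + 3/4*1/4) = [11/32, 7/16)
  'b': [1/4 + 3/4*1/4, 1/4 + 3/4*1/1) = [7/16, 1/1) <- contains code 101/128
  emit 'b', narrow to [7/16, 1/1)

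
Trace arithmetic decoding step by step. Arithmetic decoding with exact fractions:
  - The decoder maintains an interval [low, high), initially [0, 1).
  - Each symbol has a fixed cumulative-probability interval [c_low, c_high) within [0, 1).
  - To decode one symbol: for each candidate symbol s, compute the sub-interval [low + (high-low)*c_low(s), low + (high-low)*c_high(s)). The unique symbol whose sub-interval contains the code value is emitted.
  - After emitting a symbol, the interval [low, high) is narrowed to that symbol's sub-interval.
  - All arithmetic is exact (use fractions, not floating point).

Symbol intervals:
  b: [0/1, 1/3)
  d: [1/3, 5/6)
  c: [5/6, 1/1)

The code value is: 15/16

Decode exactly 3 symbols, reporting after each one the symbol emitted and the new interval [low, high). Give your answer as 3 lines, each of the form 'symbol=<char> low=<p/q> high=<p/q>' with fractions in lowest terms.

Answer: symbol=c low=5/6 high=1/1
symbol=d low=8/9 high=35/36
symbol=d low=11/12 high=23/24

Derivation:
Step 1: interval [0/1, 1/1), width = 1/1 - 0/1 = 1/1
  'b': [0/1 + 1/1*0/1, 0/1 + 1/1*1/3) = [0/1, 1/3)
  'd': [0/1 + 1/1*1/3, 0/1 + 1/1*5/6) = [1/3, 5/6)
  'c': [0/1 + 1/1*5/6, 0/1 + 1/1*1/1) = [5/6, 1/1) <- contains code 15/16
  emit 'c', narrow to [5/6, 1/1)
Step 2: interval [5/6, 1/1), width = 1/1 - 5/6 = 1/6
  'b': [5/6 + 1/6*0/1, 5/6 + 1/6*1/3) = [5/6, 8/9)
  'd': [5/6 + 1/6*1/3, 5/6 + 1/6*5/6) = [8/9, 35/36) <- contains code 15/16
  'c': [5/6 + 1/6*5/6, 5/6 + 1/6*1/1) = [35/36, 1/1)
  emit 'd', narrow to [8/9, 35/36)
Step 3: interval [8/9, 35/36), width = 35/36 - 8/9 = 1/12
  'b': [8/9 + 1/12*0/1, 8/9 + 1/12*1/3) = [8/9, 11/12)
  'd': [8/9 + 1/12*1/3, 8/9 + 1/12*5/6) = [11/12, 23/24) <- contains code 15/16
  'c': [8/9 + 1/12*5/6, 8/9 + 1/12*1/1) = [23/24, 35/36)
  emit 'd', narrow to [11/12, 23/24)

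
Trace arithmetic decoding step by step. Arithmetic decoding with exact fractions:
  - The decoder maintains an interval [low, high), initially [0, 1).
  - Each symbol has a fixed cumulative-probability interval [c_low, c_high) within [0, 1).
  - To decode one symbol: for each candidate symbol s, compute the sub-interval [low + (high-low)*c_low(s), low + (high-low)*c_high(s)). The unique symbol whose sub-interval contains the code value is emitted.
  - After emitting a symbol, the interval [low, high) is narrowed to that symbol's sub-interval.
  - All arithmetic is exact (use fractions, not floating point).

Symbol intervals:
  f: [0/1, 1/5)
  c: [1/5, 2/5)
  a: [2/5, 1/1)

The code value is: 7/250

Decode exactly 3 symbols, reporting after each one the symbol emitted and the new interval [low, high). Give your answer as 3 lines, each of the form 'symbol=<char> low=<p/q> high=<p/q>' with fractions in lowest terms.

Answer: symbol=f low=0/1 high=1/5
symbol=f low=0/1 high=1/25
symbol=a low=2/125 high=1/25

Derivation:
Step 1: interval [0/1, 1/1), width = 1/1 - 0/1 = 1/1
  'f': [0/1 + 1/1*0/1, 0/1 + 1/1*1/5) = [0/1, 1/5) <- contains code 7/250
  'c': [0/1 + 1/1*1/5, 0/1 + 1/1*2/5) = [1/5, 2/5)
  'a': [0/1 + 1/1*2/5, 0/1 + 1/1*1/1) = [2/5, 1/1)
  emit 'f', narrow to [0/1, 1/5)
Step 2: interval [0/1, 1/5), width = 1/5 - 0/1 = 1/5
  'f': [0/1 + 1/5*0/1, 0/1 + 1/5*1/5) = [0/1, 1/25) <- contains code 7/250
  'c': [0/1 + 1/5*1/5, 0/1 + 1/5*2/5) = [1/25, 2/25)
  'a': [0/1 + 1/5*2/5, 0/1 + 1/5*1/1) = [2/25, 1/5)
  emit 'f', narrow to [0/1, 1/25)
Step 3: interval [0/1, 1/25), width = 1/25 - 0/1 = 1/25
  'f': [0/1 + 1/25*0/1, 0/1 + 1/25*1/5) = [0/1, 1/125)
  'c': [0/1 + 1/25*1/5, 0/1 + 1/25*2/5) = [1/125, 2/125)
  'a': [0/1 + 1/25*2/5, 0/1 + 1/25*1/1) = [2/125, 1/25) <- contains code 7/250
  emit 'a', narrow to [2/125, 1/25)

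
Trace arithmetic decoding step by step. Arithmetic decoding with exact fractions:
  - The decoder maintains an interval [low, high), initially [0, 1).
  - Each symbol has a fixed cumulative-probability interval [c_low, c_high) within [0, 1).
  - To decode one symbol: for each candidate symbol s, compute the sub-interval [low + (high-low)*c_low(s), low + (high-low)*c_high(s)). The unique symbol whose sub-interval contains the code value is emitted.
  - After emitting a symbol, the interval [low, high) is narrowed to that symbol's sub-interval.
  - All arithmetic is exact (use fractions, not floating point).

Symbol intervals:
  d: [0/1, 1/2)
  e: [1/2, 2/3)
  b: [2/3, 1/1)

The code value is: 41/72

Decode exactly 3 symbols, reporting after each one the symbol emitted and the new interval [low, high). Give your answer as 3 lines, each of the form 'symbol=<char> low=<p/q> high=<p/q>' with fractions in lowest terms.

Answer: symbol=e low=1/2 high=2/3
symbol=d low=1/2 high=7/12
symbol=b low=5/9 high=7/12

Derivation:
Step 1: interval [0/1, 1/1), width = 1/1 - 0/1 = 1/1
  'd': [0/1 + 1/1*0/1, 0/1 + 1/1*1/2) = [0/1, 1/2)
  'e': [0/1 + 1/1*1/2, 0/1 + 1/1*2/3) = [1/2, 2/3) <- contains code 41/72
  'b': [0/1 + 1/1*2/3, 0/1 + 1/1*1/1) = [2/3, 1/1)
  emit 'e', narrow to [1/2, 2/3)
Step 2: interval [1/2, 2/3), width = 2/3 - 1/2 = 1/6
  'd': [1/2 + 1/6*0/1, 1/2 + 1/6*1/2) = [1/2, 7/12) <- contains code 41/72
  'e': [1/2 + 1/6*1/2, 1/2 + 1/6*2/3) = [7/12, 11/18)
  'b': [1/2 + 1/6*2/3, 1/2 + 1/6*1/1) = [11/18, 2/3)
  emit 'd', narrow to [1/2, 7/12)
Step 3: interval [1/2, 7/12), width = 7/12 - 1/2 = 1/12
  'd': [1/2 + 1/12*0/1, 1/2 + 1/12*1/2) = [1/2, 13/24)
  'e': [1/2 + 1/12*1/2, 1/2 + 1/12*2/3) = [13/24, 5/9)
  'b': [1/2 + 1/12*2/3, 1/2 + 1/12*1/1) = [5/9, 7/12) <- contains code 41/72
  emit 'b', narrow to [5/9, 7/12)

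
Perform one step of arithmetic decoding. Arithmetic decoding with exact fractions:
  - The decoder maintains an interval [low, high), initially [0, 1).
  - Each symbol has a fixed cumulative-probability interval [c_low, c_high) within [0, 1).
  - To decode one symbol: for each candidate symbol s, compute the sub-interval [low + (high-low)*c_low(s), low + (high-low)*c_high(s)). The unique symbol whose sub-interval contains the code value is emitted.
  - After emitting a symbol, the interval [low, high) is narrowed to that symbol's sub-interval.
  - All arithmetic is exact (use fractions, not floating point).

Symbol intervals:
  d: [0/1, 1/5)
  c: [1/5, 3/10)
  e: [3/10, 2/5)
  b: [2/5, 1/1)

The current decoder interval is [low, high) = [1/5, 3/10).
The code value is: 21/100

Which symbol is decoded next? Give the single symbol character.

Interval width = high − low = 3/10 − 1/5 = 1/10
Scaled code = (code − low) / width = (21/100 − 1/5) / 1/10 = 1/10
  d: [0/1, 1/5) ← scaled code falls here ✓
  c: [1/5, 3/10) 
  e: [3/10, 2/5) 
  b: [2/5, 1/1) 

Answer: d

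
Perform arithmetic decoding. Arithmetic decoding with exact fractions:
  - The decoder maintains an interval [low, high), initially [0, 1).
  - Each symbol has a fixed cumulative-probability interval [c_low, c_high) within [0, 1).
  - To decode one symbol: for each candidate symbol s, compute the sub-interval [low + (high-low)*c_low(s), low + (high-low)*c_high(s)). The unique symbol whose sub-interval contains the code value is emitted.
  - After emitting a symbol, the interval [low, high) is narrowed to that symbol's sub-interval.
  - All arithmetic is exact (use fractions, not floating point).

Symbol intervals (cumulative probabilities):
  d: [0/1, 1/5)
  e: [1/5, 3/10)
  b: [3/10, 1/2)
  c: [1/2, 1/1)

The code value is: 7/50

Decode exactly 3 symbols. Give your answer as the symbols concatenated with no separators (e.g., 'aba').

Step 1: interval [0/1, 1/1), width = 1/1 - 0/1 = 1/1
  'd': [0/1 + 1/1*0/1, 0/1 + 1/1*1/5) = [0/1, 1/5) <- contains code 7/50
  'e': [0/1 + 1/1*1/5, 0/1 + 1/1*3/10) = [1/5, 3/10)
  'b': [0/1 + 1/1*3/10, 0/1 + 1/1*1/2) = [3/10, 1/2)
  'c': [0/1 + 1/1*1/2, 0/1 + 1/1*1/1) = [1/2, 1/1)
  emit 'd', narrow to [0/1, 1/5)
Step 2: interval [0/1, 1/5), width = 1/5 - 0/1 = 1/5
  'd': [0/1 + 1/5*0/1, 0/1 + 1/5*1/5) = [0/1, 1/25)
  'e': [0/1 + 1/5*1/5, 0/1 + 1/5*3/10) = [1/25, 3/50)
  'b': [0/1 + 1/5*3/10, 0/1 + 1/5*1/2) = [3/50, 1/10)
  'c': [0/1 + 1/5*1/2, 0/1 + 1/5*1/1) = [1/10, 1/5) <- contains code 7/50
  emit 'c', narrow to [1/10, 1/5)
Step 3: interval [1/10, 1/5), width = 1/5 - 1/10 = 1/10
  'd': [1/10 + 1/10*0/1, 1/10 + 1/10*1/5) = [1/10, 3/25)
  'e': [1/10 + 1/10*1/5, 1/10 + 1/10*3/10) = [3/25, 13/100)
  'b': [1/10 + 1/10*3/10, 1/10 + 1/10*1/2) = [13/100, 3/20) <- contains code 7/50
  'c': [1/10 + 1/10*1/2, 1/10 + 1/10*1/1) = [3/20, 1/5)
  emit 'b', narrow to [13/100, 3/20)

Answer: dcb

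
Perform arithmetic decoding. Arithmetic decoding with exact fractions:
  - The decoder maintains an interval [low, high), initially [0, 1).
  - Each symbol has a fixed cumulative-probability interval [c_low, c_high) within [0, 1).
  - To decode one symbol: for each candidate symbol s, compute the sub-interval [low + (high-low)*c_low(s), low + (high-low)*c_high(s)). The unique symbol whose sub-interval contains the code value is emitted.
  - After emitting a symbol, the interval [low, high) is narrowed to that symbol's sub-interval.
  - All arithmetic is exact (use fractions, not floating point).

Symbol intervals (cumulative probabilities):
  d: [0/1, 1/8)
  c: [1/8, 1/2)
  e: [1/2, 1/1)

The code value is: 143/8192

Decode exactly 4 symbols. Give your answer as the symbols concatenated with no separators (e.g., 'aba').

Answer: dcdc

Derivation:
Step 1: interval [0/1, 1/1), width = 1/1 - 0/1 = 1/1
  'd': [0/1 + 1/1*0/1, 0/1 + 1/1*1/8) = [0/1, 1/8) <- contains code 143/8192
  'c': [0/1 + 1/1*1/8, 0/1 + 1/1*1/2) = [1/8, 1/2)
  'e': [0/1 + 1/1*1/2, 0/1 + 1/1*1/1) = [1/2, 1/1)
  emit 'd', narrow to [0/1, 1/8)
Step 2: interval [0/1, 1/8), width = 1/8 - 0/1 = 1/8
  'd': [0/1 + 1/8*0/1, 0/1 + 1/8*1/8) = [0/1, 1/64)
  'c': [0/1 + 1/8*1/8, 0/1 + 1/8*1/2) = [1/64, 1/16) <- contains code 143/8192
  'e': [0/1 + 1/8*1/2, 0/1 + 1/8*1/1) = [1/16, 1/8)
  emit 'c', narrow to [1/64, 1/16)
Step 3: interval [1/64, 1/16), width = 1/16 - 1/64 = 3/64
  'd': [1/64 + 3/64*0/1, 1/64 + 3/64*1/8) = [1/64, 11/512) <- contains code 143/8192
  'c': [1/64 + 3/64*1/8, 1/64 + 3/64*1/2) = [11/512, 5/128)
  'e': [1/64 + 3/64*1/2, 1/64 + 3/64*1/1) = [5/128, 1/16)
  emit 'd', narrow to [1/64, 11/512)
Step 4: interval [1/64, 11/512), width = 11/512 - 1/64 = 3/512
  'd': [1/64 + 3/512*0/1, 1/64 + 3/512*1/8) = [1/64, 67/4096)
  'c': [1/64 + 3/512*1/8, 1/64 + 3/512*1/2) = [67/4096, 19/1024) <- contains code 143/8192
  'e': [1/64 + 3/512*1/2, 1/64 + 3/512*1/1) = [19/1024, 11/512)
  emit 'c', narrow to [67/4096, 19/1024)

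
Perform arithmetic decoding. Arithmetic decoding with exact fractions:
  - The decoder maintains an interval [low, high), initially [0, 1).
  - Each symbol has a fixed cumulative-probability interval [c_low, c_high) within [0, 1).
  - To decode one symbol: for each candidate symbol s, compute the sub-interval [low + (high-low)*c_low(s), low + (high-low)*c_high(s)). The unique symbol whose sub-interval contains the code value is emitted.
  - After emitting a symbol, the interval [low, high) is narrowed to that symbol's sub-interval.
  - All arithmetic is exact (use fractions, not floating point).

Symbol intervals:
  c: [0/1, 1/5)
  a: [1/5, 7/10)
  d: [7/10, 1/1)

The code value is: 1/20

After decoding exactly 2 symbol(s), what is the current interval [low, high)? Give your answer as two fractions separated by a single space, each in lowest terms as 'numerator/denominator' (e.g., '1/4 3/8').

Step 1: interval [0/1, 1/1), width = 1/1 - 0/1 = 1/1
  'c': [0/1 + 1/1*0/1, 0/1 + 1/1*1/5) = [0/1, 1/5) <- contains code 1/20
  'a': [0/1 + 1/1*1/5, 0/1 + 1/1*7/10) = [1/5, 7/10)
  'd': [0/1 + 1/1*7/10, 0/1 + 1/1*1/1) = [7/10, 1/1)
  emit 'c', narrow to [0/1, 1/5)
Step 2: interval [0/1, 1/5), width = 1/5 - 0/1 = 1/5
  'c': [0/1 + 1/5*0/1, 0/1 + 1/5*1/5) = [0/1, 1/25)
  'a': [0/1 + 1/5*1/5, 0/1 + 1/5*7/10) = [1/25, 7/50) <- contains code 1/20
  'd': [0/1 + 1/5*7/10, 0/1 + 1/5*1/1) = [7/50, 1/5)
  emit 'a', narrow to [1/25, 7/50)

Answer: 1/25 7/50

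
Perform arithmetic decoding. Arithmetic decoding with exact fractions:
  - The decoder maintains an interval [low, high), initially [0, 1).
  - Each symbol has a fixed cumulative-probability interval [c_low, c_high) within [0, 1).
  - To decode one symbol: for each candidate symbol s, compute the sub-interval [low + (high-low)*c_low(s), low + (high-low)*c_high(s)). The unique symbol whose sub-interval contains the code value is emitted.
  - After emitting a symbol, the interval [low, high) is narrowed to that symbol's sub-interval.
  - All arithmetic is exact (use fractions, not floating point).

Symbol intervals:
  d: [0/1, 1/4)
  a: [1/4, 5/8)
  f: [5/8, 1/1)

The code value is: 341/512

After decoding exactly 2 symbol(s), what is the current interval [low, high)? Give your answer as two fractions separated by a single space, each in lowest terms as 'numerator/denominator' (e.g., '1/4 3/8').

Step 1: interval [0/1, 1/1), width = 1/1 - 0/1 = 1/1
  'd': [0/1 + 1/1*0/1, 0/1 + 1/1*1/4) = [0/1, 1/4)
  'a': [0/1 + 1/1*1/4, 0/1 + 1/1*5/8) = [1/4, 5/8)
  'f': [0/1 + 1/1*5/8, 0/1 + 1/1*1/1) = [5/8, 1/1) <- contains code 341/512
  emit 'f', narrow to [5/8, 1/1)
Step 2: interval [5/8, 1/1), width = 1/1 - 5/8 = 3/8
  'd': [5/8 + 3/8*0/1, 5/8 + 3/8*1/4) = [5/8, 23/32) <- contains code 341/512
  'a': [5/8 + 3/8*1/4, 5/8 + 3/8*5/8) = [23/32, 55/64)
  'f': [5/8 + 3/8*5/8, 5/8 + 3/8*1/1) = [55/64, 1/1)
  emit 'd', narrow to [5/8, 23/32)

Answer: 5/8 23/32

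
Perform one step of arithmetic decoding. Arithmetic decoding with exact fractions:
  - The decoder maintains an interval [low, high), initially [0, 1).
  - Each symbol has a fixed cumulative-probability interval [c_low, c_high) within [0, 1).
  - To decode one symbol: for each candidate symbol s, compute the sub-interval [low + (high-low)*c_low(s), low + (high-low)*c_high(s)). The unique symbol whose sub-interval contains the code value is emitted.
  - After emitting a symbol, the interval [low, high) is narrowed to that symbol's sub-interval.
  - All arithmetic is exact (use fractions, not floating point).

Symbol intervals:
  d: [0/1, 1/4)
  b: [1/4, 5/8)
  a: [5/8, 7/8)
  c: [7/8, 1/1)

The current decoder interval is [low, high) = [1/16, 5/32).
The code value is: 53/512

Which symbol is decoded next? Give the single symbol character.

Interval width = high − low = 5/32 − 1/16 = 3/32
Scaled code = (code − low) / width = (53/512 − 1/16) / 3/32 = 7/16
  d: [0/1, 1/4) 
  b: [1/4, 5/8) ← scaled code falls here ✓
  a: [5/8, 7/8) 
  c: [7/8, 1/1) 

Answer: b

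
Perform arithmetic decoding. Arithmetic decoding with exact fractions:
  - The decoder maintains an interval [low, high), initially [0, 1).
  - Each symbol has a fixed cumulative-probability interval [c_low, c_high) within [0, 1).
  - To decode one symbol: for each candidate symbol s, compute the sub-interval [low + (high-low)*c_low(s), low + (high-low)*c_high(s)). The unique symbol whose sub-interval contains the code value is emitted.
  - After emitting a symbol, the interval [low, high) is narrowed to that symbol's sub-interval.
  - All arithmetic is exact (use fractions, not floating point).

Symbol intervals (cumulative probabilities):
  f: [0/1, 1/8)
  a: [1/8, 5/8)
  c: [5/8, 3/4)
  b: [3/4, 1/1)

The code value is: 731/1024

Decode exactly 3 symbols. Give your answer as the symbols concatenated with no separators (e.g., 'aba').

Step 1: interval [0/1, 1/1), width = 1/1 - 0/1 = 1/1
  'f': [0/1 + 1/1*0/1, 0/1 + 1/1*1/8) = [0/1, 1/8)
  'a': [0/1 + 1/1*1/8, 0/1 + 1/1*5/8) = [1/8, 5/8)
  'c': [0/1 + 1/1*5/8, 0/1 + 1/1*3/4) = [5/8, 3/4) <- contains code 731/1024
  'b': [0/1 + 1/1*3/4, 0/1 + 1/1*1/1) = [3/4, 1/1)
  emit 'c', narrow to [5/8, 3/4)
Step 2: interval [5/8, 3/4), width = 3/4 - 5/8 = 1/8
  'f': [5/8 + 1/8*0/1, 5/8 + 1/8*1/8) = [5/8, 41/64)
  'a': [5/8 + 1/8*1/8, 5/8 + 1/8*5/8) = [41/64, 45/64)
  'c': [5/8 + 1/8*5/8, 5/8 + 1/8*3/4) = [45/64, 23/32) <- contains code 731/1024
  'b': [5/8 + 1/8*3/4, 5/8 + 1/8*1/1) = [23/32, 3/4)
  emit 'c', narrow to [45/64, 23/32)
Step 3: interval [45/64, 23/32), width = 23/32 - 45/64 = 1/64
  'f': [45/64 + 1/64*0/1, 45/64 + 1/64*1/8) = [45/64, 361/512)
  'a': [45/64 + 1/64*1/8, 45/64 + 1/64*5/8) = [361/512, 365/512)
  'c': [45/64 + 1/64*5/8, 45/64 + 1/64*3/4) = [365/512, 183/256) <- contains code 731/1024
  'b': [45/64 + 1/64*3/4, 45/64 + 1/64*1/1) = [183/256, 23/32)
  emit 'c', narrow to [365/512, 183/256)

Answer: ccc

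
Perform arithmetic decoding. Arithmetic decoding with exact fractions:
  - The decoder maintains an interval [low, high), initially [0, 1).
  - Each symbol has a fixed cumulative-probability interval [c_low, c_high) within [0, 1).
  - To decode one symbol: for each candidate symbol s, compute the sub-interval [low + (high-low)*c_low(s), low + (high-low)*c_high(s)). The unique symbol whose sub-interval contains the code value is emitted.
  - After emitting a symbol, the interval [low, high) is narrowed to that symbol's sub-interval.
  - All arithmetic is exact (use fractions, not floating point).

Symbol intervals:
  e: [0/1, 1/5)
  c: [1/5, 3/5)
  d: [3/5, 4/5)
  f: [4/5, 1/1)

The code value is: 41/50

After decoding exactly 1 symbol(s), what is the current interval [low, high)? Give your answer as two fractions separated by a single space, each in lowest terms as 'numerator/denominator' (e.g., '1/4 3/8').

Answer: 4/5 1/1

Derivation:
Step 1: interval [0/1, 1/1), width = 1/1 - 0/1 = 1/1
  'e': [0/1 + 1/1*0/1, 0/1 + 1/1*1/5) = [0/1, 1/5)
  'c': [0/1 + 1/1*1/5, 0/1 + 1/1*3/5) = [1/5, 3/5)
  'd': [0/1 + 1/1*3/5, 0/1 + 1/1*4/5) = [3/5, 4/5)
  'f': [0/1 + 1/1*4/5, 0/1 + 1/1*1/1) = [4/5, 1/1) <- contains code 41/50
  emit 'f', narrow to [4/5, 1/1)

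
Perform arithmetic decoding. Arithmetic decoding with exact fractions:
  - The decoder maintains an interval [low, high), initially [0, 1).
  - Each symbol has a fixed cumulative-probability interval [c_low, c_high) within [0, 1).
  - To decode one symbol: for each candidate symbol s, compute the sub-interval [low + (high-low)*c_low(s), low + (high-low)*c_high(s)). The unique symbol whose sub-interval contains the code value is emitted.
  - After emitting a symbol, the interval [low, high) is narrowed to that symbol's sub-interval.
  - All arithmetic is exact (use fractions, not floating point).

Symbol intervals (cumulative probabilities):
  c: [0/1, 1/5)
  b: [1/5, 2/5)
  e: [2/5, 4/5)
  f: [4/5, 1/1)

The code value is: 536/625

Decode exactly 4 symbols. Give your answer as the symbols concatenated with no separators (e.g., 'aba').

Answer: fbec

Derivation:
Step 1: interval [0/1, 1/1), width = 1/1 - 0/1 = 1/1
  'c': [0/1 + 1/1*0/1, 0/1 + 1/1*1/5) = [0/1, 1/5)
  'b': [0/1 + 1/1*1/5, 0/1 + 1/1*2/5) = [1/5, 2/5)
  'e': [0/1 + 1/1*2/5, 0/1 + 1/1*4/5) = [2/5, 4/5)
  'f': [0/1 + 1/1*4/5, 0/1 + 1/1*1/1) = [4/5, 1/1) <- contains code 536/625
  emit 'f', narrow to [4/5, 1/1)
Step 2: interval [4/5, 1/1), width = 1/1 - 4/5 = 1/5
  'c': [4/5 + 1/5*0/1, 4/5 + 1/5*1/5) = [4/5, 21/25)
  'b': [4/5 + 1/5*1/5, 4/5 + 1/5*2/5) = [21/25, 22/25) <- contains code 536/625
  'e': [4/5 + 1/5*2/5, 4/5 + 1/5*4/5) = [22/25, 24/25)
  'f': [4/5 + 1/5*4/5, 4/5 + 1/5*1/1) = [24/25, 1/1)
  emit 'b', narrow to [21/25, 22/25)
Step 3: interval [21/25, 22/25), width = 22/25 - 21/25 = 1/25
  'c': [21/25 + 1/25*0/1, 21/25 + 1/25*1/5) = [21/25, 106/125)
  'b': [21/25 + 1/25*1/5, 21/25 + 1/25*2/5) = [106/125, 107/125)
  'e': [21/25 + 1/25*2/5, 21/25 + 1/25*4/5) = [107/125, 109/125) <- contains code 536/625
  'f': [21/25 + 1/25*4/5, 21/25 + 1/25*1/1) = [109/125, 22/25)
  emit 'e', narrow to [107/125, 109/125)
Step 4: interval [107/125, 109/125), width = 109/125 - 107/125 = 2/125
  'c': [107/125 + 2/125*0/1, 107/125 + 2/125*1/5) = [107/125, 537/625) <- contains code 536/625
  'b': [107/125 + 2/125*1/5, 107/125 + 2/125*2/5) = [537/625, 539/625)
  'e': [107/125 + 2/125*2/5, 107/125 + 2/125*4/5) = [539/625, 543/625)
  'f': [107/125 + 2/125*4/5, 107/125 + 2/125*1/1) = [543/625, 109/125)
  emit 'c', narrow to [107/125, 537/625)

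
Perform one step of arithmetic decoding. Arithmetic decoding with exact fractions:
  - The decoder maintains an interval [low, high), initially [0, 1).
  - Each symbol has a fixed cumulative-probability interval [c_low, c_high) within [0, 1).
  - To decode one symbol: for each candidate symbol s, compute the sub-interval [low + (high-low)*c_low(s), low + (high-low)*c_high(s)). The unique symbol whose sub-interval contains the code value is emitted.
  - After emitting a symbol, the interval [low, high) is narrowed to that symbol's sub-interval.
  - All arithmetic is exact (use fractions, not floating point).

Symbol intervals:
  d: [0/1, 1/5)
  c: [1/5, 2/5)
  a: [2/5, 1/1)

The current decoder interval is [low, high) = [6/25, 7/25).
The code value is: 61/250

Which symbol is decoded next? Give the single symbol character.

Answer: d

Derivation:
Interval width = high − low = 7/25 − 6/25 = 1/25
Scaled code = (code − low) / width = (61/250 − 6/25) / 1/25 = 1/10
  d: [0/1, 1/5) ← scaled code falls here ✓
  c: [1/5, 2/5) 
  a: [2/5, 1/1) 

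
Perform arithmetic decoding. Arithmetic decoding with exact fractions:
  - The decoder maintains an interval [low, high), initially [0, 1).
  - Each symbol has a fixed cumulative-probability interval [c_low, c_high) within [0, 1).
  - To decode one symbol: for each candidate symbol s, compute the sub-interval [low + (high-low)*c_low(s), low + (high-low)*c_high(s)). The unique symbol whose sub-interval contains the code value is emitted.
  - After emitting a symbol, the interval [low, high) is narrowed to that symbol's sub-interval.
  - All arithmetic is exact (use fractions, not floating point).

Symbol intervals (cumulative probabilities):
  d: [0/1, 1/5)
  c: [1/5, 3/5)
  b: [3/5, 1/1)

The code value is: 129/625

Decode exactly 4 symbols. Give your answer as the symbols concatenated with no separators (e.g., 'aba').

Step 1: interval [0/1, 1/1), width = 1/1 - 0/1 = 1/1
  'd': [0/1 + 1/1*0/1, 0/1 + 1/1*1/5) = [0/1, 1/5)
  'c': [0/1 + 1/1*1/5, 0/1 + 1/1*3/5) = [1/5, 3/5) <- contains code 129/625
  'b': [0/1 + 1/1*3/5, 0/1 + 1/1*1/1) = [3/5, 1/1)
  emit 'c', narrow to [1/5, 3/5)
Step 2: interval [1/5, 3/5), width = 3/5 - 1/5 = 2/5
  'd': [1/5 + 2/5*0/1, 1/5 + 2/5*1/5) = [1/5, 7/25) <- contains code 129/625
  'c': [1/5 + 2/5*1/5, 1/5 + 2/5*3/5) = [7/25, 11/25)
  'b': [1/5 + 2/5*3/5, 1/5 + 2/5*1/1) = [11/25, 3/5)
  emit 'd', narrow to [1/5, 7/25)
Step 3: interval [1/5, 7/25), width = 7/25 - 1/5 = 2/25
  'd': [1/5 + 2/25*0/1, 1/5 + 2/25*1/5) = [1/5, 27/125) <- contains code 129/625
  'c': [1/5 + 2/25*1/5, 1/5 + 2/25*3/5) = [27/125, 31/125)
  'b': [1/5 + 2/25*3/5, 1/5 + 2/25*1/1) = [31/125, 7/25)
  emit 'd', narrow to [1/5, 27/125)
Step 4: interval [1/5, 27/125), width = 27/125 - 1/5 = 2/125
  'd': [1/5 + 2/125*0/1, 1/5 + 2/125*1/5) = [1/5, 127/625)
  'c': [1/5 + 2/125*1/5, 1/5 + 2/125*3/5) = [127/625, 131/625) <- contains code 129/625
  'b': [1/5 + 2/125*3/5, 1/5 + 2/125*1/1) = [131/625, 27/125)
  emit 'c', narrow to [127/625, 131/625)

Answer: cddc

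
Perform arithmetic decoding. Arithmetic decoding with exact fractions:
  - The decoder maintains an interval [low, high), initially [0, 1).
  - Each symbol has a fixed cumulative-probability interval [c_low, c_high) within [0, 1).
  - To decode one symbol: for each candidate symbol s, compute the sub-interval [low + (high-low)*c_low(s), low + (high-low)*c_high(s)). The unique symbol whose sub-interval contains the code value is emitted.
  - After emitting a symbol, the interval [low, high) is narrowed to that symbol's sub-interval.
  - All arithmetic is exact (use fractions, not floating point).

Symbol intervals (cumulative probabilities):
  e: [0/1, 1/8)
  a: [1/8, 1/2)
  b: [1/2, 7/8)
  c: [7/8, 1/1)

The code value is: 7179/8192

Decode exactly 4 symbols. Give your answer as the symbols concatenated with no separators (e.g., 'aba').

Answer: ceeb

Derivation:
Step 1: interval [0/1, 1/1), width = 1/1 - 0/1 = 1/1
  'e': [0/1 + 1/1*0/1, 0/1 + 1/1*1/8) = [0/1, 1/8)
  'a': [0/1 + 1/1*1/8, 0/1 + 1/1*1/2) = [1/8, 1/2)
  'b': [0/1 + 1/1*1/2, 0/1 + 1/1*7/8) = [1/2, 7/8)
  'c': [0/1 + 1/1*7/8, 0/1 + 1/1*1/1) = [7/8, 1/1) <- contains code 7179/8192
  emit 'c', narrow to [7/8, 1/1)
Step 2: interval [7/8, 1/1), width = 1/1 - 7/8 = 1/8
  'e': [7/8 + 1/8*0/1, 7/8 + 1/8*1/8) = [7/8, 57/64) <- contains code 7179/8192
  'a': [7/8 + 1/8*1/8, 7/8 + 1/8*1/2) = [57/64, 15/16)
  'b': [7/8 + 1/8*1/2, 7/8 + 1/8*7/8) = [15/16, 63/64)
  'c': [7/8 + 1/8*7/8, 7/8 + 1/8*1/1) = [63/64, 1/1)
  emit 'e', narrow to [7/8, 57/64)
Step 3: interval [7/8, 57/64), width = 57/64 - 7/8 = 1/64
  'e': [7/8 + 1/64*0/1, 7/8 + 1/64*1/8) = [7/8, 449/512) <- contains code 7179/8192
  'a': [7/8 + 1/64*1/8, 7/8 + 1/64*1/2) = [449/512, 113/128)
  'b': [7/8 + 1/64*1/2, 7/8 + 1/64*7/8) = [113/128, 455/512)
  'c': [7/8 + 1/64*7/8, 7/8 + 1/64*1/1) = [455/512, 57/64)
  emit 'e', narrow to [7/8, 449/512)
Step 4: interval [7/8, 449/512), width = 449/512 - 7/8 = 1/512
  'e': [7/8 + 1/512*0/1, 7/8 + 1/512*1/8) = [7/8, 3585/4096)
  'a': [7/8 + 1/512*1/8, 7/8 + 1/512*1/2) = [3585/4096, 897/1024)
  'b': [7/8 + 1/512*1/2, 7/8 + 1/512*7/8) = [897/1024, 3591/4096) <- contains code 7179/8192
  'c': [7/8 + 1/512*7/8, 7/8 + 1/512*1/1) = [3591/4096, 449/512)
  emit 'b', narrow to [897/1024, 3591/4096)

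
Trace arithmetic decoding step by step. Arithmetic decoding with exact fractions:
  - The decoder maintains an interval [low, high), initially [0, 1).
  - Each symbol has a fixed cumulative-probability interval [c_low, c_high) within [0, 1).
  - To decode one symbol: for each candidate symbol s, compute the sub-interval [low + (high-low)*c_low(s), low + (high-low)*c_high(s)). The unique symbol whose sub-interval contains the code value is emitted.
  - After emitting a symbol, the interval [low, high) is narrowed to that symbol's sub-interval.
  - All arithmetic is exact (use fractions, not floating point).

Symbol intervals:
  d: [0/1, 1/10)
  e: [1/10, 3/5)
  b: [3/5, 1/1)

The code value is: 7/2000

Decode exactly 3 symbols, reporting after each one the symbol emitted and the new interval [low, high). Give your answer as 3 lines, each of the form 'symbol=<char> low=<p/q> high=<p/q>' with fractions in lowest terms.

Answer: symbol=d low=0/1 high=1/10
symbol=d low=0/1 high=1/100
symbol=e low=1/1000 high=3/500

Derivation:
Step 1: interval [0/1, 1/1), width = 1/1 - 0/1 = 1/1
  'd': [0/1 + 1/1*0/1, 0/1 + 1/1*1/10) = [0/1, 1/10) <- contains code 7/2000
  'e': [0/1 + 1/1*1/10, 0/1 + 1/1*3/5) = [1/10, 3/5)
  'b': [0/1 + 1/1*3/5, 0/1 + 1/1*1/1) = [3/5, 1/1)
  emit 'd', narrow to [0/1, 1/10)
Step 2: interval [0/1, 1/10), width = 1/10 - 0/1 = 1/10
  'd': [0/1 + 1/10*0/1, 0/1 + 1/10*1/10) = [0/1, 1/100) <- contains code 7/2000
  'e': [0/1 + 1/10*1/10, 0/1 + 1/10*3/5) = [1/100, 3/50)
  'b': [0/1 + 1/10*3/5, 0/1 + 1/10*1/1) = [3/50, 1/10)
  emit 'd', narrow to [0/1, 1/100)
Step 3: interval [0/1, 1/100), width = 1/100 - 0/1 = 1/100
  'd': [0/1 + 1/100*0/1, 0/1 + 1/100*1/10) = [0/1, 1/1000)
  'e': [0/1 + 1/100*1/10, 0/1 + 1/100*3/5) = [1/1000, 3/500) <- contains code 7/2000
  'b': [0/1 + 1/100*3/5, 0/1 + 1/100*1/1) = [3/500, 1/100)
  emit 'e', narrow to [1/1000, 3/500)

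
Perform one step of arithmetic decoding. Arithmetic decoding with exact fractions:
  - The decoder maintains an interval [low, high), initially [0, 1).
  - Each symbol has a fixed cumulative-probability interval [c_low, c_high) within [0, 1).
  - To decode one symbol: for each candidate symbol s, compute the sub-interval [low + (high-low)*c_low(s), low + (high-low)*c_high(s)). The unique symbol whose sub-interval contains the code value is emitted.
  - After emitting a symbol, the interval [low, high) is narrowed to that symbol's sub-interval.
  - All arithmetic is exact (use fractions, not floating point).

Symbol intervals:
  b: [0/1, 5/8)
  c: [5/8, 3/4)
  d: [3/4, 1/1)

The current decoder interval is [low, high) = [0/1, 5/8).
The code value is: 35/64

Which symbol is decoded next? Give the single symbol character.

Interval width = high − low = 5/8 − 0/1 = 5/8
Scaled code = (code − low) / width = (35/64 − 0/1) / 5/8 = 7/8
  b: [0/1, 5/8) 
  c: [5/8, 3/4) 
  d: [3/4, 1/1) ← scaled code falls here ✓

Answer: d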